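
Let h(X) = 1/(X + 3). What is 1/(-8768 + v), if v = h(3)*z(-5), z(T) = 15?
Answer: -2/17531 ≈ -0.00011408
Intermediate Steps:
h(X) = 1/(3 + X)
v = 5/2 (v = 15/(3 + 3) = 15/6 = (⅙)*15 = 5/2 ≈ 2.5000)
1/(-8768 + v) = 1/(-8768 + 5/2) = 1/(-17531/2) = -2/17531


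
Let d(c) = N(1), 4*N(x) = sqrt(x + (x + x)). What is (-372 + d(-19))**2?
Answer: (1488 - sqrt(3))**2/16 ≈ 1.3806e+5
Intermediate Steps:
N(x) = sqrt(3)*sqrt(x)/4 (N(x) = sqrt(x + (x + x))/4 = sqrt(x + 2*x)/4 = sqrt(3*x)/4 = (sqrt(3)*sqrt(x))/4 = sqrt(3)*sqrt(x)/4)
d(c) = sqrt(3)/4 (d(c) = sqrt(3)*sqrt(1)/4 = (1/4)*sqrt(3)*1 = sqrt(3)/4)
(-372 + d(-19))**2 = (-372 + sqrt(3)/4)**2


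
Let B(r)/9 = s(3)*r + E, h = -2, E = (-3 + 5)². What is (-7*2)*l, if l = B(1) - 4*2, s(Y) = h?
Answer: -140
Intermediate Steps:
E = 4 (E = 2² = 4)
s(Y) = -2
B(r) = 36 - 18*r (B(r) = 9*(-2*r + 4) = 9*(4 - 2*r) = 36 - 18*r)
l = 10 (l = (36 - 18*1) - 4*2 = (36 - 18) - 8 = 18 - 8 = 10)
(-7*2)*l = -7*2*10 = -14*10 = -140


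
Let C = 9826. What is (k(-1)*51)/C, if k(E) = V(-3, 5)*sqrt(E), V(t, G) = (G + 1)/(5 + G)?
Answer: 9*I/2890 ≈ 0.0031142*I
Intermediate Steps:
V(t, G) = (1 + G)/(5 + G)
k(E) = 3*sqrt(E)/5 (k(E) = ((1 + 5)/(5 + 5))*sqrt(E) = (6/10)*sqrt(E) = ((1/10)*6)*sqrt(E) = 3*sqrt(E)/5)
(k(-1)*51)/C = ((3*sqrt(-1)/5)*51)/9826 = ((3*I/5)*51)*(1/9826) = (153*I/5)*(1/9826) = 9*I/2890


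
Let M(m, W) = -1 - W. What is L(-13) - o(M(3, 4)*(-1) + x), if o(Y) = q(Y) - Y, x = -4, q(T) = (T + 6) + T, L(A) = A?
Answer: -20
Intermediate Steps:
q(T) = 6 + 2*T (q(T) = (6 + T) + T = 6 + 2*T)
o(Y) = 6 + Y (o(Y) = (6 + 2*Y) - Y = 6 + Y)
L(-13) - o(M(3, 4)*(-1) + x) = -13 - (6 + ((-1 - 1*4)*(-1) - 4)) = -13 - (6 + ((-1 - 4)*(-1) - 4)) = -13 - (6 + (-5*(-1) - 4)) = -13 - (6 + (5 - 4)) = -13 - (6 + 1) = -13 - 1*7 = -13 - 7 = -20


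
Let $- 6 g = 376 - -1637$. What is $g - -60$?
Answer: $- \frac{551}{2} \approx -275.5$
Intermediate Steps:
$g = - \frac{671}{2}$ ($g = - \frac{376 - -1637}{6} = - \frac{376 + 1637}{6} = \left(- \frac{1}{6}\right) 2013 = - \frac{671}{2} \approx -335.5$)
$g - -60 = - \frac{671}{2} - -60 = - \frac{671}{2} + 60 = - \frac{551}{2}$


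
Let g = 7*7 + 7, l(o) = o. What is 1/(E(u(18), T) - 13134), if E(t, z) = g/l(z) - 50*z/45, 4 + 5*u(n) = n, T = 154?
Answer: -99/1317170 ≈ -7.5161e-5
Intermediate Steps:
u(n) = -4/5 + n/5
g = 56 (g = 49 + 7 = 56)
E(t, z) = 56/z - 10*z/9 (E(t, z) = 56/z - 50*z/45 = 56/z - 50*z*(1/45) = 56/z - 10*z/9)
1/(E(u(18), T) - 13134) = 1/((56/154 - 10/9*154) - 13134) = 1/((56*(1/154) - 1540/9) - 13134) = 1/((4/11 - 1540/9) - 13134) = 1/(-16904/99 - 13134) = 1/(-1317170/99) = -99/1317170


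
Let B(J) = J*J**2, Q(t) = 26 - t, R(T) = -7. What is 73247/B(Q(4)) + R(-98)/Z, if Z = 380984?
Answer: 872058141/126772426 ≈ 6.8789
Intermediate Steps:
B(J) = J**3
73247/B(Q(4)) + R(-98)/Z = 73247/((26 - 1*4)**3) - 7/380984 = 73247/((26 - 4)**3) - 7*1/380984 = 73247/(22**3) - 7/380984 = 73247/10648 - 7/380984 = 872058141/126772426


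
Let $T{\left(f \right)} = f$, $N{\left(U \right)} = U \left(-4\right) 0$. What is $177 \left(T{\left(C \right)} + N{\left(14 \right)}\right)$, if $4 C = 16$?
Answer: $708$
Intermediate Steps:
$C = 4$ ($C = \frac{1}{4} \cdot 16 = 4$)
$N{\left(U \right)} = 0$ ($N{\left(U \right)} = - 4 U 0 = 0$)
$177 \left(T{\left(C \right)} + N{\left(14 \right)}\right) = 177 \left(4 + 0\right) = 177 \cdot 4 = 708$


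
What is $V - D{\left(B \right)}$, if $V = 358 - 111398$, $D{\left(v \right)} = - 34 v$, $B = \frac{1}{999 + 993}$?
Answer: $- \frac{110595823}{996} \approx -1.1104 \cdot 10^{5}$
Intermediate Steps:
$B = \frac{1}{1992} \approx 0.00050201$
$V = -111040$ ($V = 358 - 111398 = -111040$)
$V - D{\left(B \right)} = -111040 - \left(-34\right) \frac{1}{1992} = -111040 - - \frac{17}{996} = -111040 + \frac{17}{996} = - \frac{110595823}{996}$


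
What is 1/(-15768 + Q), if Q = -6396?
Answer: -1/22164 ≈ -4.5118e-5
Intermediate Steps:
Q = -6396 (Q = -6*1066 = -6396)
1/(-15768 + Q) = 1/(-15768 - 6396) = 1/(-22164) = -1/22164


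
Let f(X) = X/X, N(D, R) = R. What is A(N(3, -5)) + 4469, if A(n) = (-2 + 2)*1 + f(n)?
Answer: 4470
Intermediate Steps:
f(X) = 1
A(n) = 1 (A(n) = (-2 + 2)*1 + 1 = 0*1 + 1 = 0 + 1 = 1)
A(N(3, -5)) + 4469 = 1 + 4469 = 4470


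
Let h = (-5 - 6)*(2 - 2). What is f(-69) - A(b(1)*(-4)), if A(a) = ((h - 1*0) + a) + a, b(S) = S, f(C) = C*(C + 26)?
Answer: 2975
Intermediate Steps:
f(C) = C*(26 + C)
h = 0 (h = -11*0 = 0)
A(a) = 2*a (A(a) = ((0 - 1*0) + a) + a = ((0 + 0) + a) + a = (0 + a) + a = a + a = 2*a)
f(-69) - A(b(1)*(-4)) = -69*(26 - 69) - 2*1*(-4) = -69*(-43) - 2*(-4) = 2967 - 1*(-8) = 2967 + 8 = 2975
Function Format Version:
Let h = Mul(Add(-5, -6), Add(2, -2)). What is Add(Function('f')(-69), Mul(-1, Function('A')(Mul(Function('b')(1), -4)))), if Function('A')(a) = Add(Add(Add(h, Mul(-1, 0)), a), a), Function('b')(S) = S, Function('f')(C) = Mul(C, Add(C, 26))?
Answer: 2975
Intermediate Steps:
Function('f')(C) = Mul(C, Add(26, C))
h = 0 (h = Mul(-11, 0) = 0)
Function('A')(a) = Mul(2, a) (Function('A')(a) = Add(Add(Add(0, Mul(-1, 0)), a), a) = Add(Add(Add(0, 0), a), a) = Add(Add(0, a), a) = Add(a, a) = Mul(2, a))
Add(Function('f')(-69), Mul(-1, Function('A')(Mul(Function('b')(1), -4)))) = Add(Mul(-69, Add(26, -69)), Mul(-1, Mul(2, Mul(1, -4)))) = Add(Mul(-69, -43), Mul(-1, Mul(2, -4))) = Add(2967, Mul(-1, -8)) = Add(2967, 8) = 2975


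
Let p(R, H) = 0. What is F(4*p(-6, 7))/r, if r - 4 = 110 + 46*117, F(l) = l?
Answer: 0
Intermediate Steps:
r = 5496 (r = 4 + (110 + 46*117) = 4 + (110 + 5382) = 4 + 5492 = 5496)
F(4*p(-6, 7))/r = (4*0)/5496 = 0*(1/5496) = 0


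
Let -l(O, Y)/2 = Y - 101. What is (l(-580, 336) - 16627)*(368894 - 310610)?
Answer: -996481548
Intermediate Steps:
l(O, Y) = 202 - 2*Y (l(O, Y) = -2*(Y - 101) = -2*(-101 + Y) = 202 - 2*Y)
(l(-580, 336) - 16627)*(368894 - 310610) = ((202 - 2*336) - 16627)*(368894 - 310610) = ((202 - 672) - 16627)*58284 = (-470 - 16627)*58284 = -17097*58284 = -996481548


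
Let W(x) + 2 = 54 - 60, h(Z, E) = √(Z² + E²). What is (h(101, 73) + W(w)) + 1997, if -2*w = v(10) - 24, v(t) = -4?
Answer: 1989 + √15530 ≈ 2113.6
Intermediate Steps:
h(Z, E) = √(E² + Z²)
w = 14 (w = -(-4 - 24)/2 = -½*(-28) = 14)
W(x) = -8 (W(x) = -2 + (54 - 60) = -2 - 6 = -8)
(h(101, 73) + W(w)) + 1997 = (√(73² + 101²) - 8) + 1997 = (√(5329 + 10201) - 8) + 1997 = (√15530 - 8) + 1997 = (-8 + √15530) + 1997 = 1989 + √15530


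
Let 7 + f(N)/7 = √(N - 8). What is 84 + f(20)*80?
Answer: -3836 + 1120*√3 ≈ -1896.1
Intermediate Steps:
f(N) = -49 + 7*√(-8 + N) (f(N) = -49 + 7*√(N - 8) = -49 + 7*√(-8 + N))
84 + f(20)*80 = 84 + (-49 + 7*√(-8 + 20))*80 = 84 + (-49 + 7*√12)*80 = 84 + (-49 + 7*(2*√3))*80 = 84 + (-49 + 14*√3)*80 = 84 + (-3920 + 1120*√3) = -3836 + 1120*√3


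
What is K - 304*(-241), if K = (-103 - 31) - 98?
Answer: 73032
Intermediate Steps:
K = -232 (K = -134 - 98 = -232)
K - 304*(-241) = -232 - 304*(-241) = -232 + 73264 = 73032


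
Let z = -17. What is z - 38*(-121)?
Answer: 4581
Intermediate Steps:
z - 38*(-121) = -17 - 38*(-121) = -17 + 4598 = 4581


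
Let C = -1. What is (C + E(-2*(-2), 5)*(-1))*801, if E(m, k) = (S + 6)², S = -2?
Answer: -13617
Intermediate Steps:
E(m, k) = 16 (E(m, k) = (-2 + 6)² = 4² = 16)
(C + E(-2*(-2), 5)*(-1))*801 = (-1 + 16*(-1))*801 = (-1 - 16)*801 = -17*801 = -13617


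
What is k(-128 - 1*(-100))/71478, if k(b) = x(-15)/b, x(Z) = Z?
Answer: 5/667128 ≈ 7.4948e-6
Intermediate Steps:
k(b) = -15/b
k(-128 - 1*(-100))/71478 = -15/(-128 - 1*(-100))/71478 = -15/(-128 + 100)*(1/71478) = -15/(-28)*(1/71478) = -15*(-1/28)*(1/71478) = (15/28)*(1/71478) = 5/667128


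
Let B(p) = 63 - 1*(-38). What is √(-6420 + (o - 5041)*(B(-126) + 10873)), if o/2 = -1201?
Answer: I*√81685902 ≈ 9038.0*I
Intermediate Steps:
o = -2402 (o = 2*(-1201) = -2402)
B(p) = 101 (B(p) = 63 + 38 = 101)
√(-6420 + (o - 5041)*(B(-126) + 10873)) = √(-6420 + (-2402 - 5041)*(101 + 10873)) = √(-6420 - 7443*10974) = √(-6420 - 81679482) = √(-81685902) = I*√81685902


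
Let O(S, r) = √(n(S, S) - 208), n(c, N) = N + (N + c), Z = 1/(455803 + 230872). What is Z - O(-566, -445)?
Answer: 1/686675 - I*√1906 ≈ 1.4563e-6 - 43.658*I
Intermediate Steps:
Z = 1/686675 ≈ 1.4563e-6
n(c, N) = c + 2*N
O(S, r) = √(-208 + 3*S) (O(S, r) = √((S + 2*S) - 208) = √(3*S - 208) = √(-208 + 3*S))
Z - O(-566, -445) = 1/686675 - √(-208 + 3*(-566)) = 1/686675 - √(-208 - 1698) = 1/686675 - √(-1906) = 1/686675 - I*√1906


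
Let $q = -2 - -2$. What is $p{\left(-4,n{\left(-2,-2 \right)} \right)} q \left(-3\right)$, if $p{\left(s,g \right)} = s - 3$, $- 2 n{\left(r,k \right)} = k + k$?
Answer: $0$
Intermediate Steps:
$q = 0$ ($q = -2 + 2 = 0$)
$n{\left(r,k \right)} = - k$ ($n{\left(r,k \right)} = - \frac{k + k}{2} = - \frac{2 k}{2} = - k$)
$p{\left(s,g \right)} = -3 + s$
$p{\left(-4,n{\left(-2,-2 \right)} \right)} q \left(-3\right) = \left(-3 - 4\right) 0 \left(-3\right) = \left(-7\right) 0 \left(-3\right) = 0 \left(-3\right) = 0$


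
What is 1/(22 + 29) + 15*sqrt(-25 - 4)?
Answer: 1/51 + 15*I*sqrt(29) ≈ 0.019608 + 80.777*I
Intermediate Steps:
1/(22 + 29) + 15*sqrt(-25 - 4) = 1/51 + 15*sqrt(-29) = 1/51 + 15*(I*sqrt(29)) = 1/51 + 15*I*sqrt(29)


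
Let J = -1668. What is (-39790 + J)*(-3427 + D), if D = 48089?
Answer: -1851597196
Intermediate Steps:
(-39790 + J)*(-3427 + D) = (-39790 - 1668)*(-3427 + 48089) = -41458*44662 = -1851597196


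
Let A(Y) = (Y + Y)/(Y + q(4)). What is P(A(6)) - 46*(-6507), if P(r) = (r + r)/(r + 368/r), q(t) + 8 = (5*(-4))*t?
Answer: 46293439860/154661 ≈ 2.9932e+5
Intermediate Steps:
q(t) = -8 - 20*t (q(t) = -8 + (5*(-4))*t = -8 - 20*t)
A(Y) = 2*Y/(-88 + Y) (A(Y) = (Y + Y)/(Y + (-8 - 20*4)) = (2*Y)/(Y + (-8 - 80)) = (2*Y)/(Y - 88) = (2*Y)/(-88 + Y) = 2*Y/(-88 + Y))
P(r) = 2*r/(r + 368/r) (P(r) = (2*r)/(r + 368/r) = 2*r/(r + 368/r))
P(A(6)) - 46*(-6507) = 2*(2*6/(-88 + 6))**2/(368 + (2*6/(-88 + 6))**2) - 46*(-6507) = 2*(2*6/(-82))**2/(368 + (2*6/(-82))**2) + 299322 = 2*(2*6*(-1/82))**2/(368 + (2*6*(-1/82))**2) + 299322 = 2*(-6/41)**2/(368 + (-6/41)**2) + 299322 = 2*(36/1681)/(368 + 36/1681) + 299322 = 2*(36/1681)/(618644/1681) + 299322 = 2*(36/1681)*(1681/618644) + 299322 = 18/154661 + 299322 = 46293439860/154661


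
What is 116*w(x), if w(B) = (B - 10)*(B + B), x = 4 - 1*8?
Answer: 12992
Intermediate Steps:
x = -4 (x = 4 - 8 = -4)
w(B) = 2*B*(-10 + B) (w(B) = (-10 + B)*(2*B) = 2*B*(-10 + B))
116*w(x) = 116*(2*(-4)*(-10 - 4)) = 116*(2*(-4)*(-14)) = 116*112 = 12992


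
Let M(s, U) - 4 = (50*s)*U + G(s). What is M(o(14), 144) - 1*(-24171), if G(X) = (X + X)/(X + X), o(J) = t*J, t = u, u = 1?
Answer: 124976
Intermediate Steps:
t = 1
o(J) = J (o(J) = 1*J = J)
G(X) = 1 (G(X) = (2*X)/((2*X)) = (2*X)*(1/(2*X)) = 1)
M(s, U) = 5 + 50*U*s (M(s, U) = 4 + ((50*s)*U + 1) = 4 + (50*U*s + 1) = 4 + (1 + 50*U*s) = 5 + 50*U*s)
M(o(14), 144) - 1*(-24171) = (5 + 50*144*14) - 1*(-24171) = (5 + 100800) + 24171 = 100805 + 24171 = 124976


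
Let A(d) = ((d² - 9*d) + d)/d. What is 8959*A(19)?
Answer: 98549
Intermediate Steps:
A(d) = (d² - 8*d)/d
8959*A(19) = 8959*(-8 + 19) = 8959*11 = 98549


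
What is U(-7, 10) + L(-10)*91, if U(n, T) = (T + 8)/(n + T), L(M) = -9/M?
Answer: 879/10 ≈ 87.900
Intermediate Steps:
U(n, T) = (8 + T)/(T + n)
U(-7, 10) + L(-10)*91 = (8 + 10)/(10 - 7) - 9/(-10)*91 = 18/3 - 9*(-1/10)*91 = (1/3)*18 + (9/10)*91 = 6 + 819/10 = 879/10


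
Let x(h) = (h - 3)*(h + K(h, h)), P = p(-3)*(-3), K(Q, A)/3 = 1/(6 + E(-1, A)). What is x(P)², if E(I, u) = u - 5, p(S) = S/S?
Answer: 729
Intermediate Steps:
p(S) = 1
E(I, u) = -5 + u
K(Q, A) = 3/(1 + A) (K(Q, A) = 3/(6 + (-5 + A)) = 3/(1 + A))
P = -3 (P = 1*(-3) = -3)
x(h) = (-3 + h)*(h + 3/(1 + h)) (x(h) = (h - 3)*(h + 3/(1 + h)) = (-3 + h)*(h + 3/(1 + h)))
x(P)² = ((-9 + (-3)³ - 2*(-3)²)/(1 - 3))² = ((-9 - 27 - 2*9)/(-2))² = (-(-9 - 27 - 18)/2)² = (-½*(-54))² = 27² = 729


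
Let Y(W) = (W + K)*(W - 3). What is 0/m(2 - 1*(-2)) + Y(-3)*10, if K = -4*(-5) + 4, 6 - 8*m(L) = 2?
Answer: -1260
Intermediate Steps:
m(L) = ½ (m(L) = ¾ - ⅛*2 = ¾ - ¼ = ½)
K = 24 (K = 20 + 4 = 24)
Y(W) = (-3 + W)*(24 + W) (Y(W) = (W + 24)*(W - 3) = (24 + W)*(-3 + W) = (-3 + W)*(24 + W))
0/m(2 - 1*(-2)) + Y(-3)*10 = 0/(½) + (-72 + (-3)² + 21*(-3))*10 = 0*2 + (-72 + 9 - 63)*10 = 0 - 126*10 = 0 - 1260 = -1260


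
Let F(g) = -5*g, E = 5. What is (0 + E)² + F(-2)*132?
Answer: 1345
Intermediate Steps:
(0 + E)² + F(-2)*132 = (0 + 5)² - 5*(-2)*132 = 5² + 10*132 = 25 + 1320 = 1345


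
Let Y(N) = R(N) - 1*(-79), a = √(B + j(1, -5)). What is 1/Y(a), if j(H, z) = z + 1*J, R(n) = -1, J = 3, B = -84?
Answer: 1/78 ≈ 0.012821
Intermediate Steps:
j(H, z) = 3 + z (j(H, z) = z + 1*3 = z + 3 = 3 + z)
a = I*√86 (a = √(-84 + (3 - 5)) = √(-84 - 2) = √(-86) = I*√86 ≈ 9.2736*I)
Y(N) = 78 (Y(N) = -1 - 1*(-79) = -1 + 79 = 78)
1/Y(a) = 1/78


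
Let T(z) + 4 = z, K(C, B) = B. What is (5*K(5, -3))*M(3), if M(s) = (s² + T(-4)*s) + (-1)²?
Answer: 210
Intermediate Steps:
T(z) = -4 + z
M(s) = 1 + s² - 8*s (M(s) = (s² + (-4 - 4)*s) + (-1)² = (s² - 8*s) + 1 = 1 + s² - 8*s)
(5*K(5, -3))*M(3) = (5*(-3))*(1 + 3² - 8*3) = -15*(1 + 9 - 24) = -15*(-14) = 210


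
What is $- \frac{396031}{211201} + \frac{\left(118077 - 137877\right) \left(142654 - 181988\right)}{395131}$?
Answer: $\frac{14939058411649}{7586551121} \approx 1969.2$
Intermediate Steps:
$- \frac{396031}{211201} + \frac{\left(118077 - 137877\right) \left(142654 - 181988\right)}{395131} = \left(-396031\right) \frac{1}{211201} + \left(-19800\right) \left(-39334\right) \frac{1}{395131} = - \frac{396031}{211201} + 778813200 \cdot \frac{1}{395131} = - \frac{396031}{211201} + \frac{70801200}{35921} = \frac{14939058411649}{7586551121}$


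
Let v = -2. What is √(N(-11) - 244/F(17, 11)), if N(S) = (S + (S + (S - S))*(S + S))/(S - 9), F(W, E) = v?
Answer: 47*√5/10 ≈ 10.510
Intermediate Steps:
F(W, E) = -2
N(S) = (S + 2*S²)/(-9 + S) (N(S) = (S + (S + 0)*(2*S))/(-9 + S) = (S + S*(2*S))/(-9 + S) = (S + 2*S²)/(-9 + S))
√(N(-11) - 244/F(17, 11)) = √(-11*(1 + 2*(-11))/(-9 - 11) - 244/(-2)) = √(-11*(1 - 22)/(-20) - 244*(-½)) = √(-11*(-1/20)*(-21) + 122) = √(-231/20 + 122) = √(2209/20) = 47*√5/10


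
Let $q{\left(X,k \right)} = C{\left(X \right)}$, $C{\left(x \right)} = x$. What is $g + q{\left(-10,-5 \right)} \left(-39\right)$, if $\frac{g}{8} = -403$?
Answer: $-2834$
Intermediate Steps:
$g = -3224$ ($g = 8 \left(-403\right) = -3224$)
$q{\left(X,k \right)} = X$
$g + q{\left(-10,-5 \right)} \left(-39\right) = -3224 - -390 = -3224 + 390 = -2834$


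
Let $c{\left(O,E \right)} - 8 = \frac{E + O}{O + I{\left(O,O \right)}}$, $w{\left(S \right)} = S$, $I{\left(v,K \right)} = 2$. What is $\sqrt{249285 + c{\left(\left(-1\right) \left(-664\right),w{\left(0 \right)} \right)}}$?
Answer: $\frac{\sqrt{3071551337}}{111} \approx 499.29$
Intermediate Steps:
$c{\left(O,E \right)} = 8 + \frac{E + O}{2 + O}$ ($c{\left(O,E \right)} = 8 + \frac{E + O}{O + 2} = 8 + \frac{E + O}{2 + O}$)
$\sqrt{249285 + c{\left(\left(-1\right) \left(-664\right),w{\left(0 \right)} \right)}} = \sqrt{249285 + \frac{16 + 0 + 9 \left(\left(-1\right) \left(-664\right)\right)}{2 - -664}} = \sqrt{249285 + \frac{16 + 0 + 9 \cdot 664}{2 + 664}} = \sqrt{249285 + \frac{16 + 0 + 5976}{666}} = \sqrt{249285 + \frac{1}{666} \cdot 5992} = \sqrt{249285 + \frac{2996}{333}} = \sqrt{\frac{83014901}{333}} = \frac{\sqrt{3071551337}}{111}$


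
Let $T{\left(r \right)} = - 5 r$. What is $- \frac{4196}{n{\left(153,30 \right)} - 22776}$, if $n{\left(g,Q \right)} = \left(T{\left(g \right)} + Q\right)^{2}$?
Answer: $- \frac{4196}{517449} \approx -0.008109$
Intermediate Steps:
$n{\left(g,Q \right)} = \left(Q - 5 g\right)^{2}$ ($n{\left(g,Q \right)} = \left(- 5 g + Q\right)^{2} = \left(Q - 5 g\right)^{2}$)
$- \frac{4196}{n{\left(153,30 \right)} - 22776} = - \frac{4196}{\left(30 - 765\right)^{2} - 22776} = - \frac{4196}{\left(-735\right)^{2} - 22776} = - \frac{4196}{540225 - 22776} = - \frac{4196}{517449}$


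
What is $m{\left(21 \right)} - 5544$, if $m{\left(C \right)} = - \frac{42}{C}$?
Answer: $-5546$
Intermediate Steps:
$m{\left(21 \right)} - 5544 = - \frac{42}{21} - 5544 = \left(-42\right) \frac{1}{21} - 5544 = -2 - 5544 = -5546$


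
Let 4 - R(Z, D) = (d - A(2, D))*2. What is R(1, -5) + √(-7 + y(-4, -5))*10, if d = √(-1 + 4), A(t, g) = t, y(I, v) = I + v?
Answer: 8 - 2*√3 + 40*I ≈ 4.5359 + 40.0*I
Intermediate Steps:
d = √3 ≈ 1.7320
R(Z, D) = 8 - 2*√3 (R(Z, D) = 4 - (√3 - 1*2)*2 = 4 - (√3 - 2)*2 = 4 - (-2 + √3)*2 = 4 - (-4 + 2*√3) = 4 + (4 - 2*√3) = 8 - 2*√3)
R(1, -5) + √(-7 + y(-4, -5))*10 = (8 - 2*√3) + √(-7 + (-4 - 5))*10 = (8 - 2*√3) + √(-7 - 9)*10 = (8 - 2*√3) + √(-16)*10 = (8 - 2*√3) + (4*I)*10 = (8 - 2*√3) + 40*I = 8 - 2*√3 + 40*I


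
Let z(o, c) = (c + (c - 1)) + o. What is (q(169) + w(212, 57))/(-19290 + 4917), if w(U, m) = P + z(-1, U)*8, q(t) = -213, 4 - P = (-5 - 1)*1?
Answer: -3173/14373 ≈ -0.22076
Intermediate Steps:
z(o, c) = -1 + o + 2*c (z(o, c) = (c + (-1 + c)) + o = (-1 + 2*c) + o = -1 + o + 2*c)
P = 10 (P = 4 - (-5 - 1) = 4 - (-6) = 4 - 1*(-6) = 4 + 6 = 10)
w(U, m) = -6 + 16*U (w(U, m) = 10 + (-1 - 1 + 2*U)*8 = 10 + (-2 + 2*U)*8 = 10 + (-16 + 16*U) = -6 + 16*U)
(q(169) + w(212, 57))/(-19290 + 4917) = (-213 + (-6 + 16*212))/(-19290 + 4917) = (-213 + (-6 + 3392))/(-14373) = (-213 + 3386)*(-1/14373) = 3173*(-1/14373) = -3173/14373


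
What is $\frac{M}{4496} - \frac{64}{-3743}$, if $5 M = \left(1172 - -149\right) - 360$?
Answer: $\frac{5035743}{84142640} \approx 0.059848$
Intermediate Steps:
$M = \frac{961}{5}$ ($M = \frac{\left(1172 - -149\right) - 360}{5} = \frac{\left(1172 + 149\right) - 360}{5} = \frac{1321 - 360}{5} = \frac{1}{5} \cdot 961 = \frac{961}{5} \approx 192.2$)
$\frac{M}{4496} - \frac{64}{-3743} = \frac{961}{5 \cdot 4496} - \frac{64}{-3743} = \frac{961}{5} \cdot \frac{1}{4496} - - \frac{64}{3743} = \frac{961}{22480} + \frac{64}{3743} = \frac{5035743}{84142640}$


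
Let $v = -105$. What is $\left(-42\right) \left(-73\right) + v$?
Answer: $2961$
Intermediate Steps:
$\left(-42\right) \left(-73\right) + v = \left(-42\right) \left(-73\right) - 105 = 3066 - 105 = 2961$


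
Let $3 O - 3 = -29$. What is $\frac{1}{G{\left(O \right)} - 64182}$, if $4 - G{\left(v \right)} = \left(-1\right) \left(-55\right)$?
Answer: $- \frac{1}{64233} \approx -1.5568 \cdot 10^{-5}$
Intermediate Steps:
$O = - \frac{26}{3}$ ($O = 1 + \frac{1}{3} \left(-29\right) = 1 - \frac{29}{3} = - \frac{26}{3} \approx -8.6667$)
$G{\left(v \right)} = -51$ ($G{\left(v \right)} = 4 - \left(-1\right) \left(-55\right) = 4 - 55 = -51$)
$\frac{1}{G{\left(O \right)} - 64182} = \frac{1}{-51 - 64182} = \frac{1}{-64233} = - \frac{1}{64233}$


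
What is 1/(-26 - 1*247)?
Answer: -1/273 ≈ -0.0036630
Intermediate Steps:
1/(-26 - 1*247) = 1/(-26 - 247) = 1/(-273) = -1/273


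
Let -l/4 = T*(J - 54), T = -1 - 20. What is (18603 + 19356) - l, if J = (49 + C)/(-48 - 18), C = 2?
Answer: 468159/11 ≈ 42560.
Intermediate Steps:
T = -21
J = -17/22 (J = (49 + 2)/(-48 - 18) = 51/(-66) = 51*(-1/66) = -17/22 ≈ -0.77273)
l = -50610/11 (l = -(-84)*(-17/22 - 54) = -(-84)*(-1205)/22 = -4*25305/22 = -50610/11 ≈ -4600.9)
(18603 + 19356) - l = (18603 + 19356) - 1*(-50610/11) = 37959 + 50610/11 = 468159/11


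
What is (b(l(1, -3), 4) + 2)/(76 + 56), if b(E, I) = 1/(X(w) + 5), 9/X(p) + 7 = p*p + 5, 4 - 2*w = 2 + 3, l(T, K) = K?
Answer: -5/132 ≈ -0.037879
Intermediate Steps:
w = -½ (w = 2 - (2 + 3)/2 = 2 - ½*5 = 2 - 5/2 = -½ ≈ -0.50000)
X(p) = 9/(-2 + p²) (X(p) = 9/(-7 + (p*p + 5)) = 9/(-7 + (p² + 5)) = 9/(-7 + (5 + p²)) = 9/(-2 + p²))
b(E, I) = -7 (b(E, I) = 1/(9/(-2 + (-½)²) + 5) = 1/(9/(-2 + ¼) + 5) = 1/(9/(-7/4) + 5) = 1/(9*(-4/7) + 5) = 1/(-36/7 + 5) = 1/(-⅐) = -7)
(b(l(1, -3), 4) + 2)/(76 + 56) = (-7 + 2)/(76 + 56) = -5/132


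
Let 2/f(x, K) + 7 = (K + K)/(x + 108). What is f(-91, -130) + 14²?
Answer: 74250/379 ≈ 195.91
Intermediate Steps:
f(x, K) = 2/(-7 + 2*K/(108 + x)) (f(x, K) = 2/(-7 + (K + K)/(x + 108)) = 2/(-7 + (2*K)/(108 + x)) = 2/(-7 + 2*K/(108 + x)))
f(-91, -130) + 14² = 2*(-108 - 1*(-91))/(756 - 2*(-130) + 7*(-91)) + 14² = 2*(-108 + 91)/(756 + 260 - 637) + 196 = 2*(-17)/379 + 196 = 2*(1/379)*(-17) + 196 = -34/379 + 196 = 74250/379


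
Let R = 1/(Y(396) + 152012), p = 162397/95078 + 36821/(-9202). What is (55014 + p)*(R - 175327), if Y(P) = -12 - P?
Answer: -319828274684688908930295/33159878860156 ≈ -9.6450e+9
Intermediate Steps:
p = -501622461/218726939 (p = 162397*(1/95078) + 36821*(-1/9202) = 162397/95078 - 36821/9202 = -501622461/218726939 ≈ -2.2934)
R = 1/151604 (R = 1/((-12 - 1*396) + 152012) = 1/((-12 - 396) + 152012) = 1/(-408 + 152012) = 1/151604 ≈ 6.5961e-6)
(55014 + p)*(R - 175327) = (55014 - 501622461/218726939)*(1/151604 - 175327) = (12032542199685/218726939)*(-26580274507/151604) = -319828274684688908930295/33159878860156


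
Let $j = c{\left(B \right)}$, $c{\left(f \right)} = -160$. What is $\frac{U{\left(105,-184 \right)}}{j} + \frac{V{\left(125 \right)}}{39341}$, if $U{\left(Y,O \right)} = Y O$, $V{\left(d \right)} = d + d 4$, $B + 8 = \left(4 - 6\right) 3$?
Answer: $\frac{19004203}{157364} \approx 120.77$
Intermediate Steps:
$B = -14$ ($B = -8 + \left(4 - 6\right) 3 = -8 - 6 = -14$)
$V{\left(d \right)} = 5 d$ ($V{\left(d \right)} = d + 4 d = 5 d$)
$U{\left(Y,O \right)} = O Y$
$j = -160$
$\frac{U{\left(105,-184 \right)}}{j} + \frac{V{\left(125 \right)}}{39341} = \frac{\left(-184\right) 105}{-160} + \frac{5 \cdot 125}{39341} = \left(-19320\right) \left(- \frac{1}{160}\right) + 625 \cdot \frac{1}{39341} = \frac{483}{4} + \frac{625}{39341} = \frac{19004203}{157364}$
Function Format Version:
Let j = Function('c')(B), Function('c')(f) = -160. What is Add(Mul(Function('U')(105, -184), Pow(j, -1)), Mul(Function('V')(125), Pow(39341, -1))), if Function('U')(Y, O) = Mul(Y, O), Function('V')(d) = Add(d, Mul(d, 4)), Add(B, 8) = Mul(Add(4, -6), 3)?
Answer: Rational(19004203, 157364) ≈ 120.77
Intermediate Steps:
B = -14 (B = Add(-8, Mul(Add(4, -6), 3)) = Add(-8, Mul(-2, 3)) = Add(-8, -6) = -14)
Function('V')(d) = Mul(5, d) (Function('V')(d) = Add(d, Mul(4, d)) = Mul(5, d))
Function('U')(Y, O) = Mul(O, Y)
j = -160
Add(Mul(Function('U')(105, -184), Pow(j, -1)), Mul(Function('V')(125), Pow(39341, -1))) = Add(Mul(Mul(-184, 105), Pow(-160, -1)), Mul(Mul(5, 125), Pow(39341, -1))) = Add(Mul(-19320, Rational(-1, 160)), Mul(625, Rational(1, 39341))) = Add(Rational(483, 4), Rational(625, 39341)) = Rational(19004203, 157364)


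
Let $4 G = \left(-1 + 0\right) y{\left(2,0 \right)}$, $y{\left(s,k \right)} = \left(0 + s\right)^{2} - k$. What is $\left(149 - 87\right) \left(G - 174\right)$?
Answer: $-10850$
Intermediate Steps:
$y{\left(s,k \right)} = s^{2} - k$
$G = -1$ ($G = \frac{\left(-1 + 0\right) \left(2^{2} - 0\right)}{4} = \frac{\left(-1\right) \left(4 + 0\right)}{4} = \frac{\left(-1\right) 4}{4} = \frac{1}{4} \left(-4\right) = -1$)
$\left(149 - 87\right) \left(G - 174\right) = \left(149 - 87\right) \left(-1 - 174\right) = 62 \left(-175\right) = -10850$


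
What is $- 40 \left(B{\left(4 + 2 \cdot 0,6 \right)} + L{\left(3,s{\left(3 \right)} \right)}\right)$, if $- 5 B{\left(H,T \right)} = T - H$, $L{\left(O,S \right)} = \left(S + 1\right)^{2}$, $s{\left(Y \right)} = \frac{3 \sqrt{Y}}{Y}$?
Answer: $-144 - 80 \sqrt{3} \approx -282.56$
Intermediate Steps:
$s{\left(Y \right)} = \frac{3}{\sqrt{Y}}$
$L{\left(O,S \right)} = \left(1 + S\right)^{2}$
$B{\left(H,T \right)} = - \frac{T}{5} + \frac{H}{5}$ ($B{\left(H,T \right)} = - \frac{T - H}{5} = - \frac{T}{5} + \frac{H}{5}$)
$- 40 \left(B{\left(4 + 2 \cdot 0,6 \right)} + L{\left(3,s{\left(3 \right)} \right)}\right) = - 40 \left(\left(\left(- \frac{1}{5}\right) 6 + \frac{4 + 2 \cdot 0}{5}\right) + \left(1 + \frac{3}{\sqrt{3}}\right)^{2}\right) = - 40 \left(\left(- \frac{6}{5} + \frac{4 + 0}{5}\right) + \left(1 + 3 \frac{\sqrt{3}}{3}\right)^{2}\right) = - 40 \left(\left(- \frac{6}{5} + \frac{1}{5} \cdot 4\right) + \left(1 + \sqrt{3}\right)^{2}\right) = - 40 \left(\left(- \frac{6}{5} + \frac{4}{5}\right) + \left(1 + \sqrt{3}\right)^{2}\right) = - 40 \left(- \frac{2}{5} + \left(1 + \sqrt{3}\right)^{2}\right) = 16 - 40 \left(1 + \sqrt{3}\right)^{2}$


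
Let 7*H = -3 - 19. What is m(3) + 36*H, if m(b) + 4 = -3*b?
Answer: -883/7 ≈ -126.14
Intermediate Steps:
m(b) = -4 - 3*b
H = -22/7 (H = (-3 - 19)/7 = (⅐)*(-22) = -22/7 ≈ -3.1429)
m(3) + 36*H = (-4 - 3*3) + 36*(-22/7) = (-4 - 9) - 792/7 = -13 - 792/7 = -883/7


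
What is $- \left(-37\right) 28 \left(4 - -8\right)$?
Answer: $12432$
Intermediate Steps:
$- \left(-37\right) 28 \left(4 - -8\right) = - \left(-1036\right) \left(4 + 8\right) = - \left(-1036\right) 12 = \left(-1\right) \left(-12432\right) = 12432$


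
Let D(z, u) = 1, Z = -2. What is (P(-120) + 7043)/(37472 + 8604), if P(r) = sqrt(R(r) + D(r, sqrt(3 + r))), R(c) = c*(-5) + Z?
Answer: 7043/46076 + sqrt(599)/46076 ≈ 0.15339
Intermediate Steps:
R(c) = -2 - 5*c (R(c) = c*(-5) - 2 = -5*c - 2 = -2 - 5*c)
P(r) = sqrt(-1 - 5*r) (P(r) = sqrt((-2 - 5*r) + 1) = sqrt(-1 - 5*r))
(P(-120) + 7043)/(37472 + 8604) = (sqrt(-1 - 5*(-120)) + 7043)/(37472 + 8604) = (sqrt(-1 + 600) + 7043)/46076 = (sqrt(599) + 7043)*(1/46076) = (7043 + sqrt(599))*(1/46076) = 7043/46076 + sqrt(599)/46076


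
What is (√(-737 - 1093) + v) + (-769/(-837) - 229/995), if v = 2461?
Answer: 2050131197/832815 + I*√1830 ≈ 2461.7 + 42.779*I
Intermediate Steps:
(√(-737 - 1093) + v) + (-769/(-837) - 229/995) = (√(-737 - 1093) + 2461) + (-769/(-837) - 229/995) = (√(-1830) + 2461) + (-769*(-1/837) - 229*1/995) = (I*√1830 + 2461) + (769/837 - 229/995) = (2461 + I*√1830) + 573482/832815 = 2050131197/832815 + I*√1830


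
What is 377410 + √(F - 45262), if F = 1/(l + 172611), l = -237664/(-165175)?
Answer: 377410 + I*√36793114230019205144449227/28511259589 ≈ 3.7741e+5 + 212.75*I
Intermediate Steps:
l = 237664/165175 (l = -237664*(-1/165175) = 237664/165175 ≈ 1.4389)
F = 165175/28511259589 (F = 1/(237664/165175 + 172611) = 1/(28511259589/165175) = 165175/28511259589 ≈ 5.7933e-6)
377410 + √(F - 45262) = 377410 + √(165175/28511259589 - 45262) = 377410 + √(-1290476631352143/28511259589) = 377410 + I*√36793114230019205144449227/28511259589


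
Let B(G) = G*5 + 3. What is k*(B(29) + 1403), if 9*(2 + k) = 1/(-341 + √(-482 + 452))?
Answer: -1082566463/348933 - 517*I*√30/348933 ≈ -3102.5 - 0.0081154*I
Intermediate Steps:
k = -2 + 1/(9*(-341 + I*√30)) (k = -2 + 1/(9*(-341 + √(-482 + 452))) = -2 + 1/(9*(-341 + √(-30))) = -2 + 1/(9*(-341 + I*√30)) ≈ -2.0003 - 5.2324e-6*I)
B(G) = 3 + 5*G (B(G) = 5*G + 3 = 3 + 5*G)
k*(B(29) + 1403) = (-2093939/1046799 - I*√30/1046799)*((3 + 5*29) + 1403) = (-2093939/1046799 - I*√30/1046799)*((3 + 145) + 1403) = (-2093939/1046799 - I*√30/1046799)*(148 + 1403) = (-2093939/1046799 - I*√30/1046799)*1551 = -1082566463/348933 - 517*I*√30/348933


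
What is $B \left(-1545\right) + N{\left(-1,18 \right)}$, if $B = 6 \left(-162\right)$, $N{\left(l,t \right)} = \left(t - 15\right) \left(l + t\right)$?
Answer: $1501791$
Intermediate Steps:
$N{\left(l,t \right)} = \left(-15 + t\right) \left(l + t\right)$
$B = -972$
$B \left(-1545\right) + N{\left(-1,18 \right)} = \left(-972\right) \left(-1545\right) - \left(273 - 324\right) = 1501740 + \left(324 + 15 - 270 - 18\right) = 1501740 + 51 = 1501791$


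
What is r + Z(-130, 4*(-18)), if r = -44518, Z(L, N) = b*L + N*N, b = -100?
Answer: -26334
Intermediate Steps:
Z(L, N) = N² - 100*L (Z(L, N) = -100*L + N*N = -100*L + N² = N² - 100*L)
r + Z(-130, 4*(-18)) = -44518 + ((4*(-18))² - 100*(-130)) = -44518 + ((-72)² + 13000) = -44518 + (5184 + 13000) = -44518 + 18184 = -26334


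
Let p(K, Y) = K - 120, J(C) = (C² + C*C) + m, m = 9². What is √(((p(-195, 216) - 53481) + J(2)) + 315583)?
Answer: 2*√65469 ≈ 511.74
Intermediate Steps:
m = 81
J(C) = 81 + 2*C² (J(C) = (C² + C*C) + 81 = (C² + C²) + 81 = 2*C² + 81 = 81 + 2*C²)
p(K, Y) = -120 + K
√(((p(-195, 216) - 53481) + J(2)) + 315583) = √((((-120 - 195) - 53481) + (81 + 2*2²)) + 315583) = √(((-315 - 53481) + (81 + 2*4)) + 315583) = √((-53796 + (81 + 8)) + 315583) = √((-53796 + 89) + 315583) = √(-53707 + 315583) = √261876 = 2*√65469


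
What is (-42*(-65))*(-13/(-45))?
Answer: 2366/3 ≈ 788.67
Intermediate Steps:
(-42*(-65))*(-13/(-45)) = 2730*(-13*(-1/45)) = 2730*(13/45) = 2366/3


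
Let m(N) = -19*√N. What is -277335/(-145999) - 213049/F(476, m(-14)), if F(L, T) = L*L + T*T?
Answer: 4332980417/4620284354 ≈ 0.93782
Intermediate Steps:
F(L, T) = L² + T²
-277335/(-145999) - 213049/F(476, m(-14)) = -277335/(-145999) - 213049/(476² + (-19*I*√14)²) = -277335*(-1/145999) - 213049/(226576 + (-19*I*√14)²) = 277335/145999 - 213049/(226576 + (-19*I*√14)²) = 277335/145999 - 213049/(226576 - 5054) = 277335/145999 - 213049/221522 = 4332980417/4620284354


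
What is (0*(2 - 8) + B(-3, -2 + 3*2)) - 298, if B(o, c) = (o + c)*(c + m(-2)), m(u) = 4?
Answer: -290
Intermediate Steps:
B(o, c) = (4 + c)*(c + o) (B(o, c) = (o + c)*(c + 4) = (c + o)*(4 + c) = (4 + c)*(c + o))
(0*(2 - 8) + B(-3, -2 + 3*2)) - 298 = (0*(2 - 8) + ((-2 + 3*2)² + 4*(-2 + 3*2) + 4*(-3) + (-2 + 3*2)*(-3))) - 298 = (0*(-6) + ((-2 + 6)² + 4*(-2 + 6) - 12 + (-2 + 6)*(-3))) - 298 = (0 + (4² + 4*4 - 12 + 4*(-3))) - 298 = (0 + (16 + 16 - 12 - 12)) - 298 = (0 + 8) - 298 = 8 - 298 = -290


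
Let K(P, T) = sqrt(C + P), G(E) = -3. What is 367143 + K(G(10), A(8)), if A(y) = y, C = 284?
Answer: 367143 + sqrt(281) ≈ 3.6716e+5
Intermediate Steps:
K(P, T) = sqrt(284 + P)
367143 + K(G(10), A(8)) = 367143 + sqrt(284 - 3) = 367143 + sqrt(281)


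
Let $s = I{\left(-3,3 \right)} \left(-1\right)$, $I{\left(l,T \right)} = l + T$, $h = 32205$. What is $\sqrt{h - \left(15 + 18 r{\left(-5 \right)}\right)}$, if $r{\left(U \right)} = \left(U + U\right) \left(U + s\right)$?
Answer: $\sqrt{31290} \approx 176.89$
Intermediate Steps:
$I{\left(l,T \right)} = T + l$
$s = 0$ ($s = \left(3 - 3\right) \left(-1\right) = 0 \left(-1\right) = 0$)
$r{\left(U \right)} = 2 U^{2}$ ($r{\left(U \right)} = \left(U + U\right) \left(U + 0\right) = 2 U U = 2 U^{2}$)
$\sqrt{h - \left(15 + 18 r{\left(-5 \right)}\right)} = \sqrt{32205 - \left(15 + 18 \cdot 2 \left(-5\right)^{2}\right)} = \sqrt{32205 - \left(15 + 18 \cdot 2 \cdot 25\right)} = \sqrt{32205 - 915} = \sqrt{31290}$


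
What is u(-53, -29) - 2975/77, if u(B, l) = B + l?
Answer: -1327/11 ≈ -120.64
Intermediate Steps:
u(-53, -29) - 2975/77 = (-53 - 29) - 2975/77 = -82 - 2975*1/77 = -82 - 425/11 = -1327/11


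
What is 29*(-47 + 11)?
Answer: -1044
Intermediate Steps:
29*(-47 + 11) = 29*(-36) = -1044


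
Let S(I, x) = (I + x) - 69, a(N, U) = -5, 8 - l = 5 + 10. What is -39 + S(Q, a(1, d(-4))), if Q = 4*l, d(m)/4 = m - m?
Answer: -141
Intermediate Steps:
l = -7 (l = 8 - (5 + 10) = 8 - 1*15 = 8 - 15 = -7)
d(m) = 0 (d(m) = 4*(m - m) = 4*0 = 0)
Q = -28 (Q = 4*(-7) = -28)
S(I, x) = -69 + I + x
-39 + S(Q, a(1, d(-4))) = -39 + (-69 - 28 - 5) = -39 - 102 = -141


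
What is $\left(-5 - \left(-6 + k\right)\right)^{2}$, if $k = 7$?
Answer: $36$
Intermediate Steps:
$\left(-5 - \left(-6 + k\right)\right)^{2} = \left(-5 + \left(6 - 7\right)\right)^{2} = \left(-5 - 1\right)^{2} = \left(-6\right)^{2} = 36$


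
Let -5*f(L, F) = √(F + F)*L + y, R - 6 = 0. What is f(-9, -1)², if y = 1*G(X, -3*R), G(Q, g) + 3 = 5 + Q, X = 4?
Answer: -126/25 - 108*I*√2/25 ≈ -5.04 - 6.1094*I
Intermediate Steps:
R = 6 (R = 6 + 0 = 6)
G(Q, g) = 2 + Q (G(Q, g) = -3 + (5 + Q) = 2 + Q)
y = 6 (y = 1*(2 + 4) = 1*6 = 6)
f(L, F) = -6/5 - L*√2*√F/5 (f(L, F) = -(√(F + F)*L + 6)/5 = -(√(2*F)*L + 6)/5 = -((√2*√F)*L + 6)/5 = -(L*√2*√F + 6)/5 = -(6 + L*√2*√F)/5 = -6/5 - L*√2*√F/5)
f(-9, -1)² = (-6/5 - ⅕*(-9)*√2*√(-1))² = (-6/5 - ⅕*(-9)*√2*I)² = (-6/5 + 9*I*√2/5)²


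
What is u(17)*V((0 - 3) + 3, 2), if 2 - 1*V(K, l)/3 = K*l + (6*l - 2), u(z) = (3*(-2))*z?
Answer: 2448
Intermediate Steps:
u(z) = -6*z
V(K, l) = 12 - 18*l - 3*K*l (V(K, l) = 6 - 3*(K*l + (6*l - 2)) = 6 - 3*(K*l + (-2 + 6*l)) = 6 - 3*(-2 + 6*l + K*l) = 6 + (6 - 18*l - 3*K*l) = 12 - 18*l - 3*K*l)
u(17)*V((0 - 3) + 3, 2) = (-6*17)*(12 - 18*2 - 3*((0 - 3) + 3)*2) = -102*(12 - 36 - 3*(-3 + 3)*2) = -102*(12 - 36 - 3*0*2) = -102*(12 - 36 + 0) = -102*(-24) = 2448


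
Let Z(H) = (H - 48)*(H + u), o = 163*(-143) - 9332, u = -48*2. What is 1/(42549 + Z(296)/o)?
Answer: 32641/1388792309 ≈ 2.3503e-5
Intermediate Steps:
u = -96
o = -32641 (o = -23309 - 9332 = -32641)
Z(H) = (-96 + H)*(-48 + H) (Z(H) = (H - 48)*(H - 96) = (-48 + H)*(-96 + H) = (-96 + H)*(-48 + H))
1/(42549 + Z(296)/o) = 1/(42549 + (4608 + 296**2 - 144*296)/(-32641)) = 1/(42549 + (4608 + 87616 - 42624)*(-1/32641)) = 1/(42549 + 49600*(-1/32641)) = 1/(42549 - 49600/32641) = 1/(1388792309/32641) = 32641/1388792309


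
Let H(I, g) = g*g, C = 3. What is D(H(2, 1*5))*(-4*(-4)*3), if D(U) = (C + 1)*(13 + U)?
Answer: 7296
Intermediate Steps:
H(I, g) = g**2
D(U) = 52 + 4*U (D(U) = (3 + 1)*(13 + U) = 4*(13 + U) = 52 + 4*U)
D(H(2, 1*5))*(-4*(-4)*3) = (52 + 4*(1*5)**2)*(-4*(-4)*3) = (52 + 4*5**2)*(16*3) = (52 + 4*25)*48 = (52 + 100)*48 = 152*48 = 7296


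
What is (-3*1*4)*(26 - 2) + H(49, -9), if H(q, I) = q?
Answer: -239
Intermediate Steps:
(-3*1*4)*(26 - 2) + H(49, -9) = (-3*1*4)*(26 - 2) + 49 = -3*4*24 + 49 = -12*24 + 49 = -288 + 49 = -239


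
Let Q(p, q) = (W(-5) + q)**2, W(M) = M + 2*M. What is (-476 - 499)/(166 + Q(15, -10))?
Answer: -975/791 ≈ -1.2326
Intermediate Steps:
W(M) = 3*M
Q(p, q) = (-15 + q)**2 (Q(p, q) = (3*(-5) + q)**2 = (-15 + q)**2)
(-476 - 499)/(166 + Q(15, -10)) = (-476 - 499)/(166 + (-15 - 10)**2) = -975/(166 + (-25)**2) = -975/(166 + 625) = -975/791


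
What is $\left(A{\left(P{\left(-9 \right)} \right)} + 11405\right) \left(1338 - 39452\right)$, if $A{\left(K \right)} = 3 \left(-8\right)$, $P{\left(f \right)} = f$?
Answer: $-433775434$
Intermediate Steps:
$A{\left(K \right)} = -24$
$\left(A{\left(P{\left(-9 \right)} \right)} + 11405\right) \left(1338 - 39452\right) = \left(-24 + 11405\right) \left(1338 - 39452\right) = 11381 \left(-38114\right) = -433775434$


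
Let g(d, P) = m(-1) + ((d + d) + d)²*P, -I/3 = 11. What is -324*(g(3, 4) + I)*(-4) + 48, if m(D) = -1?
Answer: 375888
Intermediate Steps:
I = -33 (I = -3*11 = -33)
g(d, P) = -1 + 9*P*d² (g(d, P) = -1 + ((d + d) + d)²*P = -1 + (2*d + d)²*P = -1 + (3*d)²*P = -1 + (9*d²)*P = -1 + 9*P*d²)
-324*(g(3, 4) + I)*(-4) + 48 = -324*((-1 + 9*4*3²) - 33)*(-4) + 48 = -324*((-1 + 9*4*9) - 33)*(-4) + 48 = -324*((-1 + 324) - 33)*(-4) + 48 = -324*(323 - 33)*(-4) + 48 = -93960*(-4) + 48 = -324*(-1160) + 48 = 375840 + 48 = 375888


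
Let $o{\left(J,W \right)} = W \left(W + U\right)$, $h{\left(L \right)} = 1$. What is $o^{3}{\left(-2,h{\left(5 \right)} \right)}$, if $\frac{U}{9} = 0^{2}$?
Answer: $1$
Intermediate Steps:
$U = 0$ ($U = 9 \cdot 0^{2} = 9 \cdot 0 = 0$)
$o{\left(J,W \right)} = W^{2}$ ($o{\left(J,W \right)} = W \left(W + 0\right) = W W = W^{2}$)
$o^{3}{\left(-2,h{\left(5 \right)} \right)} = \left(1^{2}\right)^{3} = 1^{3} = 1$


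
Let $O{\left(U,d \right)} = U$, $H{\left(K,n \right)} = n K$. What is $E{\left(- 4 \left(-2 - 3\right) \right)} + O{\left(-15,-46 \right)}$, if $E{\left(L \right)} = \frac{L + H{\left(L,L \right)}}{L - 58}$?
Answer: $- \frac{495}{19} \approx -26.053$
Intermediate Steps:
$H{\left(K,n \right)} = K n$
$E{\left(L \right)} = \frac{L + L^{2}}{-58 + L}$ ($E{\left(L \right)} = \frac{L + L L}{L - 58} = \frac{L + L^{2}}{-58 + L}$)
$E{\left(- 4 \left(-2 - 3\right) \right)} + O{\left(-15,-46 \right)} = \frac{- 4 \left(-2 - 3\right) \left(1 - 4 \left(-2 - 3\right)\right)}{-58 - 4 \left(-2 - 3\right)} - 15 = \frac{\left(-4\right) \left(-5\right) \left(1 - -20\right)}{-58 - -20} - 15 = \frac{20 \left(1 + 20\right)}{-58 + 20} - 15 = 20 \frac{1}{-38} \cdot 21 - 15 = 20 \left(- \frac{1}{38}\right) 21 - 15 = - \frac{210}{19} - 15 = - \frac{495}{19}$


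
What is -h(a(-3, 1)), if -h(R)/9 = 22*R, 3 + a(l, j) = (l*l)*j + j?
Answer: 1386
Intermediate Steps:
a(l, j) = -3 + j + j*l² (a(l, j) = -3 + ((l*l)*j + j) = -3 + (l²*j + j) = -3 + (j*l² + j) = -3 + (j + j*l²) = -3 + j + j*l²)
h(R) = -198*R
-h(a(-3, 1)) = -(-198)*(-3 + 1 + 1*(-3)²) = -(-198)*(-3 + 1 + 1*9) = -(-198)*(-3 + 1 + 9) = -(-198)*7 = -1*(-1386) = 1386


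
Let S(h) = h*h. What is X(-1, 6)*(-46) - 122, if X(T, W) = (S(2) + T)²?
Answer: -536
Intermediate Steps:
S(h) = h²
X(T, W) = (4 + T)² (X(T, W) = (2² + T)² = (4 + T)²)
X(-1, 6)*(-46) - 122 = (4 - 1)²*(-46) - 122 = 3²*(-46) - 122 = 9*(-46) - 122 = -414 - 122 = -536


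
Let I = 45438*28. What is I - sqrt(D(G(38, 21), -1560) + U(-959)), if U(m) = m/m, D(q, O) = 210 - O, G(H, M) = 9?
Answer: 1272264 - sqrt(1771) ≈ 1.2722e+6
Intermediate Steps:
I = 1272264
U(m) = 1
I - sqrt(D(G(38, 21), -1560) + U(-959)) = 1272264 - sqrt((210 - 1*(-1560)) + 1) = 1272264 - sqrt((210 + 1560) + 1) = 1272264 - sqrt(1770 + 1) = 1272264 - sqrt(1771)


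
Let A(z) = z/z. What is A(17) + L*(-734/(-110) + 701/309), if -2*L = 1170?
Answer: -5925229/1133 ≈ -5229.7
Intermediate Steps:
A(z) = 1
L = -585 (L = -½*1170 = -585)
A(17) + L*(-734/(-110) + 701/309) = 1 - 585*(-734/(-110) + 701/309) = 1 - 585*(-734*(-1/110) + 701*(1/309)) = 1 - 585*(367/55 + 701/309) = 1 - 585*151958/16995 = 1 - 5926362/1133 = -5925229/1133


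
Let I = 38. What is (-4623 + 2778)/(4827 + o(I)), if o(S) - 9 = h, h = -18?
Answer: -615/1606 ≈ -0.38294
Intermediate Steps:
o(S) = -9 (o(S) = 9 - 18 = -9)
(-4623 + 2778)/(4827 + o(I)) = (-4623 + 2778)/(4827 - 9) = -1845/4818 = -1845*1/4818 = -615/1606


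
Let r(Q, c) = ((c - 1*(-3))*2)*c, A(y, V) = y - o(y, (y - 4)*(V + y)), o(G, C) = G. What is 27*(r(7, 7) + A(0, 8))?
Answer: 3780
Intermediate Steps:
A(y, V) = 0 (A(y, V) = y - y = 0)
r(Q, c) = c*(6 + 2*c) (r(Q, c) = ((c + 3)*2)*c = ((3 + c)*2)*c = (6 + 2*c)*c = c*(6 + 2*c))
27*(r(7, 7) + A(0, 8)) = 27*(2*7*(3 + 7) + 0) = 27*(2*7*10 + 0) = 27*(140 + 0) = 27*140 = 3780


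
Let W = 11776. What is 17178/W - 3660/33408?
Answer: 691123/512256 ≈ 1.3492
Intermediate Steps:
17178/W - 3660/33408 = 17178/11776 - 3660/33408 = 17178*(1/11776) - 3660*1/33408 = 8589/5888 - 305/2784 = 691123/512256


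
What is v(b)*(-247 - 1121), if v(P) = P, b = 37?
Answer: -50616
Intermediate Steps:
v(b)*(-247 - 1121) = 37*(-247 - 1121) = 37*(-1368) = -50616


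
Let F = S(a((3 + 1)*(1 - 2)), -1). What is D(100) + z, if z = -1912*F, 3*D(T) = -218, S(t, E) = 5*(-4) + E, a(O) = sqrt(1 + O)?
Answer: 120238/3 ≈ 40079.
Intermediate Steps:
S(t, E) = -20 + E
D(T) = -218/3 (D(T) = (1/3)*(-218) = -218/3)
F = -21 (F = -20 - 1 = -21)
z = 40152 (z = -1912*(-21) = 40152)
D(100) + z = -218/3 + 40152 = 120238/3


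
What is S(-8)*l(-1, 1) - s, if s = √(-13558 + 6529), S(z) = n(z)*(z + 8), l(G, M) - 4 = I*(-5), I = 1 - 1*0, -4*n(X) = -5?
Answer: -3*I*√781 ≈ -83.839*I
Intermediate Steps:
n(X) = 5/4 (n(X) = -¼*(-5) = 5/4)
I = 1 (I = 1 + 0 = 1)
l(G, M) = -1 (l(G, M) = 4 + 1*(-5) = 4 - 5 = -1)
S(z) = 10 + 5*z/4 (S(z) = 5*(z + 8)/4 = 5*(8 + z)/4 = 10 + 5*z/4)
s = 3*I*√781 (s = √(-7029) = 3*I*√781 ≈ 83.839*I)
S(-8)*l(-1, 1) - s = (10 + (5/4)*(-8))*(-1) - 3*I*√781 = (10 - 10)*(-1) - 3*I*√781 = 0*(-1) - 3*I*√781 = 0 - 3*I*√781 = -3*I*√781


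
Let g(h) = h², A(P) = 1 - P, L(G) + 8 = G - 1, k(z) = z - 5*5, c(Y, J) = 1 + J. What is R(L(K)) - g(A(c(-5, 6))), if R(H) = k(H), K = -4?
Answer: -74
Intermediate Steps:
k(z) = -25 + z (k(z) = z - 25 = -25 + z)
L(G) = -9 + G (L(G) = -8 + (G - 1) = -8 + (-1 + G) = -9 + G)
R(H) = -25 + H
R(L(K)) - g(A(c(-5, 6))) = (-25 + (-9 - 4)) - (1 - (1 + 6))² = (-25 - 13) - (1 - 1*7)² = -38 - (1 - 7)² = -38 - 1*(-6)² = -38 - 1*36 = -38 - 36 = -74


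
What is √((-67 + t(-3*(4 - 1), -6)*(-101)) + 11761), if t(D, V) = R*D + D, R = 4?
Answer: √16239 ≈ 127.43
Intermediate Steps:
t(D, V) = 5*D (t(D, V) = 4*D + D = 5*D)
√((-67 + t(-3*(4 - 1), -6)*(-101)) + 11761) = √((-67 + (5*(-3*(4 - 1)))*(-101)) + 11761) = √((-67 + (5*(-3*3))*(-101)) + 11761) = √((-67 + (5*(-9))*(-101)) + 11761) = √((-67 - 45*(-101)) + 11761) = √((-67 + 4545) + 11761) = √(4478 + 11761) = √16239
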